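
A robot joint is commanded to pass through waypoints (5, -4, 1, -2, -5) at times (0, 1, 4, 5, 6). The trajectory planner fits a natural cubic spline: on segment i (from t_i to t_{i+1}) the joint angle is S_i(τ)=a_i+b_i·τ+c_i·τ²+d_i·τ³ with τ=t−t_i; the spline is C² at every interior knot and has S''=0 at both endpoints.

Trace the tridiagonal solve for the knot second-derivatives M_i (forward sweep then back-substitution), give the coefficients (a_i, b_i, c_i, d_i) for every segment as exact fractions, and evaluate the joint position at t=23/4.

  seg 0: a=5 b=-1721/159 c=0 d=290/159
  seg 1: a=-4 b=-851/159 c=290/53 d=-166/159
  seg 2: a=1 b=-113/159 c=-208/53 d=260/159
  seg 3: a=-2 b=-581/159 c=52/53 d=-52/159
S(23/4) = -3669/848

Δ: Δ0=-9, Δ1=5/3, Δ2=-3, Δ3=-3
row 1: diag=8, rhs=64; c'=3/8, d'=8
row 2: denom=8−3·3/8=55/8; d'=(-28−3·8)/(55/8)=-416/55
row 3: denom=4−1·8/55=212/55; d'=(0−1·-416/55)/(212/55)=104/53
back: M3=104/53
back: M2=-416/55−8/55·104/53=-416/53
back: M1=8−3/8·-416/53=580/53
M: M0=0, M1=580/53, M2=-416/53, M3=104/53, M4=0
seg 0: a=5, c=M0/2=0, d=(M1−M0)/(6·1)=290/159, b=Δ0−h0·(2M0+M1)/6=-1721/159
seg 1: a=-4, c=M1/2=290/53, d=(M2−M1)/(6·3)=-166/159, b=Δ1−h1·(2M1+M2)/6=-851/159
seg 2: a=1, c=M2/2=-208/53, d=(M3−M2)/(6·1)=260/159, b=Δ2−h2·(2M2+M3)/6=-113/159
seg 3: a=-2, c=M3/2=52/53, d=(M4−M3)/(6·1)=-52/159, b=Δ3−h3·(2M3+M4)/6=-581/159
t_q=23/4 → seg 3, τ=3/4; S=-2+-581/159·τ+52/53·τ²+-52/159·τ³=-3669/848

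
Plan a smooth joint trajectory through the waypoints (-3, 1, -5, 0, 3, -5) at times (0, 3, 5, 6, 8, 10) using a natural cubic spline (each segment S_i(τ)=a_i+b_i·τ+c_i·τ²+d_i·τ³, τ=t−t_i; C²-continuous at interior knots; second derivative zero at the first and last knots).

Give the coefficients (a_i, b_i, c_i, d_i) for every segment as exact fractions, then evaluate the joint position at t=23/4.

  seg 0: a=-3 b=13081/3576 c=0 d=-2771/10728
  seg 1: a=1 b=-5929/1788 c=-2771/1192 d=4439/3576
  seg 2: a=-5 b=4079/1788 c=6107/1192 d=-8599/3576
  seg 3: a=0 b=19003/3576 c=-623/298 d=1313/14304
  seg 4: a=3 b=-3481/1788 c=-3671/2384 d=3671/14304
S(23/4) = -108451/76288

Δ: Δ0=4/3, Δ1=-3, Δ2=5, Δ3=3/2, Δ4=-4
row 1: diag=10, rhs=-26; c'=1/5, d'=-13/5
row 2: denom=6−2·1/5=28/5; d'=(48−2·-13/5)/(28/5)=19/2
row 3: denom=6−1·5/28=163/28; d'=(-21−1·19/2)/(163/28)=-854/163
row 4: denom=8−2·56/163=1192/163; d'=(-33−2·-854/163)/(1192/163)=-3671/1192
back: M4=-3671/1192
back: M3=-854/163−56/163·-3671/1192=-623/149
back: M2=19/2−5/28·-623/149=6107/596
back: M1=-13/5−1/5·6107/596=-2771/596
M: M0=0, M1=-2771/596, M2=6107/596, M3=-623/149, M4=-3671/1192, M5=0
seg 0: a=-3, c=M0/2=0, d=(M1−M0)/(6·3)=-2771/10728, b=Δ0−h0·(2M0+M1)/6=13081/3576
seg 1: a=1, c=M1/2=-2771/1192, d=(M2−M1)/(6·2)=4439/3576, b=Δ1−h1·(2M1+M2)/6=-5929/1788
seg 2: a=-5, c=M2/2=6107/1192, d=(M3−M2)/(6·1)=-8599/3576, b=Δ2−h2·(2M2+M3)/6=4079/1788
seg 3: a=0, c=M3/2=-623/298, d=(M4−M3)/(6·2)=1313/14304, b=Δ3−h3·(2M3+M4)/6=19003/3576
seg 4: a=3, c=M4/2=-3671/2384, d=(M5−M4)/(6·2)=3671/14304, b=Δ4−h4·(2M4+M5)/6=-3481/1788
t_q=23/4 → seg 2, τ=3/4; S=-5+4079/1788·τ+6107/1192·τ²+-8599/3576·τ³=-108451/76288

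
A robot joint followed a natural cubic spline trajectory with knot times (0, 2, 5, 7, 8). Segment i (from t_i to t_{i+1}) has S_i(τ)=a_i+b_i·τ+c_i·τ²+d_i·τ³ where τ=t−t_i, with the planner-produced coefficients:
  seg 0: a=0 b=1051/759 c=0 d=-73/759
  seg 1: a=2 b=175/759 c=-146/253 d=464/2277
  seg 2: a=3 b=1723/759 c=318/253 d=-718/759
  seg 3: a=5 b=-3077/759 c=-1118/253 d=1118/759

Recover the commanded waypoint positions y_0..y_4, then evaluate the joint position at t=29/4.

y_0=0 y_1=2 y_2=3 y_3=5 y_4=-2
S(29/4) = 30225/8096

y_0 = S_0(0) = a_0 = 0
y_1 = S_1(0) = a_1 = 2
y_2 = S_2(0) = a_2 = 3
y_3 = S_3(0) = a_3 = 5
y_4 = S_3(1) = -2
t_q=29/4 is in segment 3 (τ=1/4); S_3(τ)=30225/8096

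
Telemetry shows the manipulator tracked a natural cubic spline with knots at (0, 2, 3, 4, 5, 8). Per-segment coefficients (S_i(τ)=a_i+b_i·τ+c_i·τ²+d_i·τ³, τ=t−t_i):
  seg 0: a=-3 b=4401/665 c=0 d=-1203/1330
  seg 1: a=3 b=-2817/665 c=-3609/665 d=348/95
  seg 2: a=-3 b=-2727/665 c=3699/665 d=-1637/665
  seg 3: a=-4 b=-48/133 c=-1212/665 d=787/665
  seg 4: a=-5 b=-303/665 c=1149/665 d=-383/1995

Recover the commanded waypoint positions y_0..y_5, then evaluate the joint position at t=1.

y_0=-3 y_1=3 y_2=-3 y_3=-4 y_4=-5 y_5=4
S(1) = 3609/1330

y_0 = S_0(0) = a_0 = -3
y_1 = S_1(0) = a_1 = 3
y_2 = S_2(0) = a_2 = -3
y_3 = S_3(0) = a_3 = -4
y_4 = S_4(0) = a_4 = -5
y_5 = S_4(3) = 4
t_q=1 is in segment 0 (τ=1); S_0(τ)=3609/1330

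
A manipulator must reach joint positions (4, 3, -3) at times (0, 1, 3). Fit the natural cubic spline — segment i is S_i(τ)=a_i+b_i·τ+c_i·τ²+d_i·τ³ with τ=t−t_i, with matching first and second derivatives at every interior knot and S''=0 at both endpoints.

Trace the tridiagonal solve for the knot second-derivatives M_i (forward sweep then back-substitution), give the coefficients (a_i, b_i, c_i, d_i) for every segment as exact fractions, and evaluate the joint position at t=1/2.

Δ: Δ0=-1, Δ1=-3
row 1: diag=6, rhs=-12; c'=1/3, d'=-2
back: M1=-2
M: M0=0, M1=-2, M2=0
seg 0: a=4, c=M0/2=0, d=(M1−M0)/(6·1)=-1/3, b=Δ0−h0·(2M0+M1)/6=-2/3
seg 1: a=3, c=M1/2=-1, d=(M2−M1)/(6·2)=1/6, b=Δ1−h1·(2M1+M2)/6=-5/3
t_q=1/2 → seg 0, τ=1/2; S=4+-2/3·τ+0·τ²+-1/3·τ³=29/8

  seg 0: a=4 b=-2/3 c=0 d=-1/3
  seg 1: a=3 b=-5/3 c=-1 d=1/6
S(1/2) = 29/8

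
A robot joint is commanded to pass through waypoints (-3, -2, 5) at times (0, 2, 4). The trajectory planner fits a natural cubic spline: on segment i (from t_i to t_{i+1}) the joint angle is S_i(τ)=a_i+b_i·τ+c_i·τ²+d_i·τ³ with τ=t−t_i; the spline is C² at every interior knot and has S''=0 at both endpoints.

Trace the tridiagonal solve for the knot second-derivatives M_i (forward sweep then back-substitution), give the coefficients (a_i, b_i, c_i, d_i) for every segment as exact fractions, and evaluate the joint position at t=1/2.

  seg 0: a=-3 b=-1/4 c=0 d=3/16
  seg 1: a=-2 b=2 c=9/8 d=-3/16
S(1/2) = -397/128

Δ: Δ0=1/2, Δ1=7/2
row 1: diag=8, rhs=18; c'=1/4, d'=9/4
back: M1=9/4
M: M0=0, M1=9/4, M2=0
seg 0: a=-3, c=M0/2=0, d=(M1−M0)/(6·2)=3/16, b=Δ0−h0·(2M0+M1)/6=-1/4
seg 1: a=-2, c=M1/2=9/8, d=(M2−M1)/(6·2)=-3/16, b=Δ1−h1·(2M1+M2)/6=2
t_q=1/2 → seg 0, τ=1/2; S=-3+-1/4·τ+0·τ²+3/16·τ³=-397/128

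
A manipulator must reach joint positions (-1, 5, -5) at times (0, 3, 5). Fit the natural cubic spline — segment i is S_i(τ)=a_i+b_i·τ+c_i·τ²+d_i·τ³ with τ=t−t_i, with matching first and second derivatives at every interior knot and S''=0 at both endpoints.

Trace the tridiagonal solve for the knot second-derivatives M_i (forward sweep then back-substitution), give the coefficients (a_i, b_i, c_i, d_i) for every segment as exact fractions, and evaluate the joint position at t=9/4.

  seg 0: a=-1 b=41/10 c=0 d=-7/30
  seg 1: a=5 b=-11/5 c=-21/10 d=7/20
S(9/4) = 3563/640

Δ: Δ0=2, Δ1=-5
row 1: diag=10, rhs=-42; c'=1/5, d'=-21/5
back: M1=-21/5
M: M0=0, M1=-21/5, M2=0
seg 0: a=-1, c=M0/2=0, d=(M1−M0)/(6·3)=-7/30, b=Δ0−h0·(2M0+M1)/6=41/10
seg 1: a=5, c=M1/2=-21/10, d=(M2−M1)/(6·2)=7/20, b=Δ1−h1·(2M1+M2)/6=-11/5
t_q=9/4 → seg 0, τ=9/4; S=-1+41/10·τ+0·τ²+-7/30·τ³=3563/640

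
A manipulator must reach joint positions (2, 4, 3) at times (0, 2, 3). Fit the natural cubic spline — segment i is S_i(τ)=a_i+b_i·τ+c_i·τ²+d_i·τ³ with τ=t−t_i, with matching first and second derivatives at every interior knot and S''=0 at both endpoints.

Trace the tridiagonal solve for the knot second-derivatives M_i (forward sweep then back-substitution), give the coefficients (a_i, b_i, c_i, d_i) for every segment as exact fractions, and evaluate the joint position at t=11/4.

  seg 0: a=2 b=5/3 c=0 d=-1/6
  seg 1: a=4 b=-1/3 c=-1 d=1/3
S(11/4) = 213/64

Δ: Δ0=1, Δ1=-1
row 1: diag=6, rhs=-12; c'=1/6, d'=-2
back: M1=-2
M: M0=0, M1=-2, M2=0
seg 0: a=2, c=M0/2=0, d=(M1−M0)/(6·2)=-1/6, b=Δ0−h0·(2M0+M1)/6=5/3
seg 1: a=4, c=M1/2=-1, d=(M2−M1)/(6·1)=1/3, b=Δ1−h1·(2M1+M2)/6=-1/3
t_q=11/4 → seg 1, τ=3/4; S=4+-1/3·τ+-1·τ²+1/3·τ³=213/64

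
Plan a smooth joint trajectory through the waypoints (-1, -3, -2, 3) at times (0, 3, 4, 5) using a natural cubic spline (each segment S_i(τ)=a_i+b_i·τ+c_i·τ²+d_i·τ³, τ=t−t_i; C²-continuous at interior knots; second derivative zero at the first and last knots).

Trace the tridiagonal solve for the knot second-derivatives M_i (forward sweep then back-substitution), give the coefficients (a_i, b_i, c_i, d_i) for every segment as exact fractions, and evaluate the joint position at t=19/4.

Δ: Δ0=-2/3, Δ1=1, Δ2=5
row 1: diag=8, rhs=10; c'=1/8, d'=5/4
row 2: denom=4−1·1/8=31/8; d'=(24−1·5/4)/(31/8)=182/31
back: M2=182/31
back: M1=5/4−1/8·182/31=16/31
M: M0=0, M1=16/31, M2=182/31, M3=0
seg 0: a=-1, c=M0/2=0, d=(M1−M0)/(6·3)=8/279, b=Δ0−h0·(2M0+M1)/6=-86/93
seg 1: a=-3, c=M1/2=8/31, d=(M2−M1)/(6·1)=83/93, b=Δ1−h1·(2M1+M2)/6=-14/93
seg 2: a=-2, c=M2/2=91/31, d=(M3−M2)/(6·1)=-91/93, b=Δ2−h2·(2M2+M3)/6=283/93
t_q=19/4 → seg 2, τ=3/4; S=-2+283/93·τ+91/31·τ²+-91/93·τ³=3017/1984

  seg 0: a=-1 b=-86/93 c=0 d=8/279
  seg 1: a=-3 b=-14/93 c=8/31 d=83/93
  seg 2: a=-2 b=283/93 c=91/31 d=-91/93
S(19/4) = 3017/1984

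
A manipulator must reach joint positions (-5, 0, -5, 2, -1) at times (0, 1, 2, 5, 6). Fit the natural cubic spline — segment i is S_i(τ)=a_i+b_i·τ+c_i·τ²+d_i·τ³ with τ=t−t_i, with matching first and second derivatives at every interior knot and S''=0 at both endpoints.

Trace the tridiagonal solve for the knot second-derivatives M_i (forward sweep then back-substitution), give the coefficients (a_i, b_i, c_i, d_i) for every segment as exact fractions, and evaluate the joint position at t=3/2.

Δ: Δ0=5, Δ1=-5, Δ2=7/3, Δ3=-3
row 1: diag=4, rhs=-60; c'=1/4, d'=-15
row 2: denom=8−1·1/4=31/4; d'=(44−1·-15)/(31/4)=236/31
row 3: denom=8−3·12/31=212/31; d'=(-32−3·236/31)/(212/31)=-425/53
back: M3=-425/53
back: M2=236/31−12/31·-425/53=568/53
back: M1=-15−1/4·568/53=-937/53
M: M0=0, M1=-937/53, M2=568/53, M3=-425/53, M4=0
seg 0: a=-5, c=M0/2=0, d=(M1−M0)/(6·1)=-937/318, b=Δ0−h0·(2M0+M1)/6=2527/318
seg 1: a=0, c=M1/2=-937/106, d=(M2−M1)/(6·1)=1505/318, b=Δ1−h1·(2M1+M2)/6=-142/159
seg 2: a=-5, c=M2/2=284/53, d=(M3−M2)/(6·3)=-331/318, b=Δ2−h2·(2M2+M3)/6=-1391/318
seg 3: a=2, c=M3/2=-425/106, d=(M4−M3)/(6·1)=425/318, b=Δ3−h3·(2M3+M4)/6=-52/159
t_q=3/2 → seg 1, τ=1/2; S=0+-142/159·τ+-937/106·τ²+1505/318·τ³=-1751/848

  seg 0: a=-5 b=2527/318 c=0 d=-937/318
  seg 1: a=0 b=-142/159 c=-937/106 d=1505/318
  seg 2: a=-5 b=-1391/318 c=284/53 d=-331/318
  seg 3: a=2 b=-52/159 c=-425/106 d=425/318
S(3/2) = -1751/848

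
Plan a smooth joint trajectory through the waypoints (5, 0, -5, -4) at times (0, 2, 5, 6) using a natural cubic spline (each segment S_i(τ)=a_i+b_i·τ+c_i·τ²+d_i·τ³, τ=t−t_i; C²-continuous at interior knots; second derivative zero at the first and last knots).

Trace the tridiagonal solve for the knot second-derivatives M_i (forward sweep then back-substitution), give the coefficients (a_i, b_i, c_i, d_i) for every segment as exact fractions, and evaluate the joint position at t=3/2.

  seg 0: a=5 b=-1049/426 c=0 d=-2/213
  seg 1: a=0 b=-1097/426 c=-4/71 d=17/142
  seg 2: a=-5 b=68/213 c=145/142 d=-145/426
S(3/2) = 181/142

Δ: Δ0=-5/2, Δ1=-5/3, Δ2=1
row 1: diag=10, rhs=5; c'=3/10, d'=1/2
row 2: denom=8−3·3/10=71/10; d'=(16−3·1/2)/(71/10)=145/71
back: M2=145/71
back: M1=1/2−3/10·145/71=-8/71
M: M0=0, M1=-8/71, M2=145/71, M3=0
seg 0: a=5, c=M0/2=0, d=(M1−M0)/(6·2)=-2/213, b=Δ0−h0·(2M0+M1)/6=-1049/426
seg 1: a=0, c=M1/2=-4/71, d=(M2−M1)/(6·3)=17/142, b=Δ1−h1·(2M1+M2)/6=-1097/426
seg 2: a=-5, c=M2/2=145/142, d=(M3−M2)/(6·1)=-145/426, b=Δ2−h2·(2M2+M3)/6=68/213
t_q=3/2 → seg 0, τ=3/2; S=5+-1049/426·τ+0·τ²+-2/213·τ³=181/142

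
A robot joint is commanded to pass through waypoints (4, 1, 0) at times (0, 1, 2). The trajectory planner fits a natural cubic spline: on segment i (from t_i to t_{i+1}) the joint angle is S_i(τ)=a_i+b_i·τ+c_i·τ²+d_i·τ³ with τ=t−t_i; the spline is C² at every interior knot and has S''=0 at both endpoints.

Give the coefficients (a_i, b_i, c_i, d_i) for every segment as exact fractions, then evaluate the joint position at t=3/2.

  seg 0: a=4 b=-7/2 c=0 d=1/2
  seg 1: a=1 b=-2 c=3/2 d=-1/2
S(3/2) = 5/16

Δ: Δ0=-3, Δ1=-1
row 1: diag=4, rhs=12; c'=1/4, d'=3
back: M1=3
M: M0=0, M1=3, M2=0
seg 0: a=4, c=M0/2=0, d=(M1−M0)/(6·1)=1/2, b=Δ0−h0·(2M0+M1)/6=-7/2
seg 1: a=1, c=M1/2=3/2, d=(M2−M1)/(6·1)=-1/2, b=Δ1−h1·(2M1+M2)/6=-2
t_q=3/2 → seg 1, τ=1/2; S=1+-2·τ+3/2·τ²+-1/2·τ³=5/16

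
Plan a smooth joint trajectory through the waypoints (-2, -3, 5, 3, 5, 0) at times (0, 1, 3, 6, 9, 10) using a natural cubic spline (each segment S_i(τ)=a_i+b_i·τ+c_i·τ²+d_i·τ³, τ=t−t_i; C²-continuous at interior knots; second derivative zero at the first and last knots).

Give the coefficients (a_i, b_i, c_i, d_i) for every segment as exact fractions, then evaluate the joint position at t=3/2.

Δ: Δ0=-1, Δ1=4, Δ2=-2/3, Δ3=2/3, Δ4=-5
row 1: diag=6, rhs=30; c'=1/3, d'=5
row 2: denom=10−2·1/3=28/3; d'=(-28−2·5)/(28/3)=-57/14
row 3: denom=12−3·9/28=309/28; d'=(8−3·-57/14)/(309/28)=566/309
row 4: denom=8−3·28/103=740/103; d'=(-34−3·566/309)/(740/103)=-1017/185
back: M4=-1017/185
back: M3=566/309−28/103·-1017/185=1846/555
back: M2=-57/14−9/28·1846/555=-951/185
back: M1=5−1/3·-951/185=1242/185
M: M0=0, M1=1242/185, M2=-951/185, M3=1846/555, M4=-1017/185, M5=0
seg 0: a=-2, c=M0/2=0, d=(M1−M0)/(6·1)=207/185, b=Δ0−h0·(2M0+M1)/6=-392/185
seg 1: a=-3, c=M1/2=621/185, d=(M2−M1)/(6·2)=-731/740, b=Δ1−h1·(2M1+M2)/6=229/185
seg 2: a=5, c=M2/2=-951/370, d=(M3−M2)/(6·3)=127/270, b=Δ2−h2·(2M2+M3)/6=104/37
seg 3: a=3, c=M3/2=923/555, d=(M4−M3)/(6·3)=-4897/9990, b=Δ3−h3·(2M3+M4)/6=33/370
seg 4: a=5, c=M4/2=-1017/370, d=(M5−M4)/(6·1)=339/370, b=Δ4−h4·(2M4+M5)/6=-586/185
t_q=3/2 → seg 1, τ=1/2; S=-3+229/185·τ+621/185·τ²+-731/740·τ³=-9859/5920

  seg 0: a=-2 b=-392/185 c=0 d=207/185
  seg 1: a=-3 b=229/185 c=621/185 d=-731/740
  seg 2: a=5 b=104/37 c=-951/370 d=127/270
  seg 3: a=3 b=33/370 c=923/555 d=-4897/9990
  seg 4: a=5 b=-586/185 c=-1017/370 d=339/370
S(3/2) = -9859/5920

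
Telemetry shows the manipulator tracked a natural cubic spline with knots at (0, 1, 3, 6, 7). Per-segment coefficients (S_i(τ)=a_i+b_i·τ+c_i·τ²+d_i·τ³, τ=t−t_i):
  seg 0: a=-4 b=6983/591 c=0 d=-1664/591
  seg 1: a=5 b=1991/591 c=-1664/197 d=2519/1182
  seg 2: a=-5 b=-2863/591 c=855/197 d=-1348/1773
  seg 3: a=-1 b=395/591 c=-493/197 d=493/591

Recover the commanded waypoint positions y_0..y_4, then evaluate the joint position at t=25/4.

y_0 = S_0(0) = a_0 = -4
y_1 = S_1(0) = a_1 = 5
y_2 = S_2(0) = a_2 = -5
y_3 = S_3(0) = a_3 = -1
y_4 = S_3(1) = -2
t_q=25/4 is in segment 3 (τ=1/4); S_3(τ)=-12309/12608

y_0=-4 y_1=5 y_2=-5 y_3=-1 y_4=-2
S(25/4) = -12309/12608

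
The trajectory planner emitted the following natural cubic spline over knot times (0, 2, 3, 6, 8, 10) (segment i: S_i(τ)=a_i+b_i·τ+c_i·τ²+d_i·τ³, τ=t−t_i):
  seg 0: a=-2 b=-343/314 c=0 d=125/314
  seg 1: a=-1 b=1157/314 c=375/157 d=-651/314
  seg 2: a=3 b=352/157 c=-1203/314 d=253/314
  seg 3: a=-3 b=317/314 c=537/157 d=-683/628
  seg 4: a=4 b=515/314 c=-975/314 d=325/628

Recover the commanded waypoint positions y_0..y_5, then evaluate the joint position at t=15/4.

y_0=-2 y_1=-1 y_2=3 y_3=-3 y_4=4 y_5=-1
S(15/4) = 57603/20096

y_0 = S_0(0) = a_0 = -2
y_1 = S_1(0) = a_1 = -1
y_2 = S_2(0) = a_2 = 3
y_3 = S_3(0) = a_3 = -3
y_4 = S_4(0) = a_4 = 4
y_5 = S_4(2) = -1
t_q=15/4 is in segment 2 (τ=3/4); S_2(τ)=57603/20096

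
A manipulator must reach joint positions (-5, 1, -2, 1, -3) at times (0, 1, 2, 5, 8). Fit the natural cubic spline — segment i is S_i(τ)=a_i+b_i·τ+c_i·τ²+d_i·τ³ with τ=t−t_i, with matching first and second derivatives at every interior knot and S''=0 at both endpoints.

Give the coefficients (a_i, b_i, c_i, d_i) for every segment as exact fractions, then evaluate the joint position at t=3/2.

  seg 0: a=-5 b=1427/168 c=0 d=-419/168
  seg 1: a=1 b=85/84 c=-419/56 d=583/168
  seg 2: a=-2 b=-85/24 c=41/14 d=-713/1512
  seg 3: a=1 b=109/84 c=-221/168 d=221/1512
S(3/2) = 31/448

Δ: Δ0=6, Δ1=-3, Δ2=1, Δ3=-4/3
row 1: diag=4, rhs=-54; c'=1/4, d'=-27/2
row 2: denom=8−1·1/4=31/4; d'=(24−1·-27/2)/(31/4)=150/31
row 3: denom=12−3·12/31=336/31; d'=(-14−3·150/31)/(336/31)=-221/84
back: M3=-221/84
back: M2=150/31−12/31·-221/84=41/7
back: M1=-27/2−1/4·41/7=-419/28
M: M0=0, M1=-419/28, M2=41/7, M3=-221/84, M4=0
seg 0: a=-5, c=M0/2=0, d=(M1−M0)/(6·1)=-419/168, b=Δ0−h0·(2M0+M1)/6=1427/168
seg 1: a=1, c=M1/2=-419/56, d=(M2−M1)/(6·1)=583/168, b=Δ1−h1·(2M1+M2)/6=85/84
seg 2: a=-2, c=M2/2=41/14, d=(M3−M2)/(6·3)=-713/1512, b=Δ2−h2·(2M2+M3)/6=-85/24
seg 3: a=1, c=M3/2=-221/168, d=(M4−M3)/(6·3)=221/1512, b=Δ3−h3·(2M3+M4)/6=109/84
t_q=3/2 → seg 1, τ=1/2; S=1+85/84·τ+-419/56·τ²+583/168·τ³=31/448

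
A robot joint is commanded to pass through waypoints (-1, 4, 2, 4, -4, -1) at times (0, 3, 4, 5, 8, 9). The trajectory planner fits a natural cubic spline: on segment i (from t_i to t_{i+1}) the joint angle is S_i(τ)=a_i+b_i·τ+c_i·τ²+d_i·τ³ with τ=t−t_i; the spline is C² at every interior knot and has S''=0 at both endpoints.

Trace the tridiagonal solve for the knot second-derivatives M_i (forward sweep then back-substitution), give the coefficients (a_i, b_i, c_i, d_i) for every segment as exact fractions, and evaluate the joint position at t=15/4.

Δ: Δ0=5/3, Δ1=-2, Δ2=2, Δ3=-8/3, Δ4=3
row 1: diag=8, rhs=-22; c'=1/8, d'=-11/4
row 2: denom=4−1·1/8=31/8; d'=(24−1·-11/4)/(31/8)=214/31
row 3: denom=8−1·8/31=240/31; d'=(-28−1·214/31)/(240/31)=-541/120
row 4: denom=8−3·31/80=547/80; d'=(34−3·-541/120)/(547/80)=3802/547
back: M4=3802/547
back: M3=-541/120−31/80·3802/547=-11818/1641
back: M2=214/31−8/31·-11818/1641=14378/1641
back: M1=-11/4−1/8·14378/1641=-6310/1641
M: M0=0, M1=-6310/1641, M2=14378/1641, M3=-11818/1641, M4=3802/547, M5=0
seg 0: a=-1, c=M0/2=0, d=(M1−M0)/(6·3)=-3155/14769, b=Δ0−h0·(2M0+M1)/6=5890/1641
seg 1: a=4, c=M1/2=-3155/1641, d=(M2−M1)/(6·1)=3448/1641, b=Δ1−h1·(2M1+M2)/6=-3575/1641
seg 2: a=2, c=M2/2=7189/1641, d=(M3−M2)/(6·1)=-4366/1641, b=Δ2−h2·(2M2+M3)/6=153/547
seg 3: a=4, c=M3/2=-5909/1641, d=(M4−M3)/(6·3)=11612/14769, b=Δ3−h3·(2M3+M4)/6=1739/1641
seg 4: a=-4, c=M4/2=1901/547, d=(M5−M4)/(6·1)=-1901/1641, b=Δ4−h4·(2M4+M5)/6=1121/1641
t_q=15/4 → seg 1, τ=3/4; S=4+-3575/1641·τ+-3155/1641·τ²+3448/1641·τ³=19001/8752

  seg 0: a=-1 b=5890/1641 c=0 d=-3155/14769
  seg 1: a=4 b=-3575/1641 c=-3155/1641 d=3448/1641
  seg 2: a=2 b=153/547 c=7189/1641 d=-4366/1641
  seg 3: a=4 b=1739/1641 c=-5909/1641 d=11612/14769
  seg 4: a=-4 b=1121/1641 c=1901/547 d=-1901/1641
S(15/4) = 19001/8752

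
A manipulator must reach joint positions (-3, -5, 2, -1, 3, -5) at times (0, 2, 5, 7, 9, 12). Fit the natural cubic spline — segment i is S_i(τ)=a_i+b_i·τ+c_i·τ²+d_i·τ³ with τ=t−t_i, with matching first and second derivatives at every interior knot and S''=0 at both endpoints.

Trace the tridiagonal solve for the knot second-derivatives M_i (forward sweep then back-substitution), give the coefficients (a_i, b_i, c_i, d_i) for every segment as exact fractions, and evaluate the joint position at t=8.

Δ: Δ0=-1, Δ1=7/3, Δ2=-3/2, Δ3=2, Δ4=-8/3
row 1: diag=10, rhs=20; c'=3/10, d'=2
row 2: denom=10−3·3/10=91/10; d'=(-23−3·2)/(91/10)=-290/91
row 3: denom=8−2·20/91=688/91; d'=(21−2·-290/91)/(688/91)=2491/688
row 4: denom=10−2·91/344=1629/172; d'=(-28−2·2491/688)/(1629/172)=-1347/362
back: M4=-1347/362
back: M3=2491/688−91/344·-1347/362=1667/362
back: M2=-290/91−20/91·1667/362=-760/181
back: M1=2−3/10·-760/181=590/181
M: M0=0, M1=590/181, M2=-760/181, M3=1667/362, M4=-1347/362, M5=0
seg 0: a=-3, c=M0/2=0, d=(M1−M0)/(6·2)=295/1086, b=Δ0−h0·(2M0+M1)/6=-1133/543
seg 1: a=-5, c=M1/2=295/181, d=(M2−M1)/(6·3)=-75/181, b=Δ1−h1·(2M1+M2)/6=637/543
seg 2: a=2, c=M2/2=-380/181, d=(M3−M2)/(6·2)=3187/4344, b=Δ2−h2·(2M2+M3)/6=-128/543
seg 3: a=-1, c=M3/2=1667/724, d=(M4−M3)/(6·2)=-1507/2172, b=Δ3−h3·(2M3+M4)/6=185/1086
seg 4: a=3, c=M4/2=-1347/724, d=(M5−M4)/(6·3)=449/2172, b=Δ4−h4·(2M4+M5)/6=1145/1086
t_q=8 → seg 3, τ=1; S=-1+185/1086·τ+1667/724·τ²+-1507/2172·τ³=141/181

  seg 0: a=-3 b=-1133/543 c=0 d=295/1086
  seg 1: a=-5 b=637/543 c=295/181 d=-75/181
  seg 2: a=2 b=-128/543 c=-380/181 d=3187/4344
  seg 3: a=-1 b=185/1086 c=1667/724 d=-1507/2172
  seg 4: a=3 b=1145/1086 c=-1347/724 d=449/2172
S(8) = 141/181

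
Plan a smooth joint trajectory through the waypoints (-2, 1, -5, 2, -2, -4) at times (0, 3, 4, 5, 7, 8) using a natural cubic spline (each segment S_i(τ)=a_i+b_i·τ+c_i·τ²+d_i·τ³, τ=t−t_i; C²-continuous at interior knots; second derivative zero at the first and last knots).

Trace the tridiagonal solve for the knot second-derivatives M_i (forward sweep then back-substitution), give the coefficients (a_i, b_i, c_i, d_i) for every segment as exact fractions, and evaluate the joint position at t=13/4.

  seg 0: a=-2 b=1229/236 c=0 d=-331/708
  seg 1: a=1 b=-875/118 c=-993/236 d=1327/236
  seg 2: a=-5 b=245/236 c=747/59 d=-1581/236
  seg 3: a=2 b=739/118 c=-1755/236 d=195/118
  seg 4: a=-2 b=-431/118 c=585/236 d=-195/236
S(13/4) = -15541/15104

Δ: Δ0=1, Δ1=-6, Δ2=7, Δ3=-2, Δ4=-2
row 1: diag=8, rhs=-42; c'=1/8, d'=-21/4
row 2: denom=4−1·1/8=31/8; d'=(78−1·-21/4)/(31/8)=666/31
row 3: denom=6−1·8/31=178/31; d'=(-54−1·666/31)/(178/31)=-1170/89
row 4: denom=6−2·31/89=472/89; d'=(0−2·-1170/89)/(472/89)=585/118
back: M4=585/118
back: M3=-1170/89−31/89·585/118=-1755/118
back: M2=666/31−8/31·-1755/118=1494/59
back: M1=-21/4−1/8·1494/59=-993/118
M: M0=0, M1=-993/118, M2=1494/59, M3=-1755/118, M4=585/118, M5=0
seg 0: a=-2, c=M0/2=0, d=(M1−M0)/(6·3)=-331/708, b=Δ0−h0·(2M0+M1)/6=1229/236
seg 1: a=1, c=M1/2=-993/236, d=(M2−M1)/(6·1)=1327/236, b=Δ1−h1·(2M1+M2)/6=-875/118
seg 2: a=-5, c=M2/2=747/59, d=(M3−M2)/(6·1)=-1581/236, b=Δ2−h2·(2M2+M3)/6=245/236
seg 3: a=2, c=M3/2=-1755/236, d=(M4−M3)/(6·2)=195/118, b=Δ3−h3·(2M3+M4)/6=739/118
seg 4: a=-2, c=M4/2=585/236, d=(M5−M4)/(6·1)=-195/236, b=Δ4−h4·(2M4+M5)/6=-431/118
t_q=13/4 → seg 1, τ=1/4; S=1+-875/118·τ+-993/236·τ²+1327/236·τ³=-15541/15104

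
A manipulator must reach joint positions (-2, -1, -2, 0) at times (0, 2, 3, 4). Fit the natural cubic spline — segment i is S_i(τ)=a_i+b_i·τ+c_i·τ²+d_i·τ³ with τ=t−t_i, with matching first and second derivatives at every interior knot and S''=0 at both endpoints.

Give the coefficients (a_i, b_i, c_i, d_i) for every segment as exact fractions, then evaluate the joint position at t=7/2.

Δ: Δ0=1/2, Δ1=-1, Δ2=2
row 1: diag=6, rhs=-9; c'=1/6, d'=-3/2
row 2: denom=4−1·1/6=23/6; d'=(18−1·-3/2)/(23/6)=117/23
back: M2=117/23
back: M1=-3/2−1/6·117/23=-54/23
M: M0=0, M1=-54/23, M2=117/23, M3=0
seg 0: a=-2, c=M0/2=0, d=(M1−M0)/(6·2)=-9/46, b=Δ0−h0·(2M0+M1)/6=59/46
seg 1: a=-1, c=M1/2=-27/23, d=(M2−M1)/(6·1)=57/46, b=Δ1−h1·(2M1+M2)/6=-49/46
seg 2: a=-2, c=M2/2=117/46, d=(M3−M2)/(6·1)=-39/46, b=Δ2−h2·(2M2+M3)/6=7/23
t_q=7/2 → seg 2, τ=1/2; S=-2+7/23·τ+117/46·τ²+-39/46·τ³=-485/368

  seg 0: a=-2 b=59/46 c=0 d=-9/46
  seg 1: a=-1 b=-49/46 c=-27/23 d=57/46
  seg 2: a=-2 b=7/23 c=117/46 d=-39/46
S(7/2) = -485/368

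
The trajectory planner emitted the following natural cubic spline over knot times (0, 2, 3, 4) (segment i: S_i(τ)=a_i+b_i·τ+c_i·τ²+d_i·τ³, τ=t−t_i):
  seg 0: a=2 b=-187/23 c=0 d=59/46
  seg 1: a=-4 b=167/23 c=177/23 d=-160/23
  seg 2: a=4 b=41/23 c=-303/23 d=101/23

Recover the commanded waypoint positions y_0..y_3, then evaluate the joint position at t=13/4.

y_0 = S_0(0) = a_0 = 2
y_1 = S_1(0) = a_1 = -4
y_2 = S_2(0) = a_2 = 4
y_3 = S_2(1) = -3
t_q=13/4 is in segment 2 (τ=1/4); S_2(τ)=5433/1472

y_0=2 y_1=-4 y_2=4 y_3=-3
S(13/4) = 5433/1472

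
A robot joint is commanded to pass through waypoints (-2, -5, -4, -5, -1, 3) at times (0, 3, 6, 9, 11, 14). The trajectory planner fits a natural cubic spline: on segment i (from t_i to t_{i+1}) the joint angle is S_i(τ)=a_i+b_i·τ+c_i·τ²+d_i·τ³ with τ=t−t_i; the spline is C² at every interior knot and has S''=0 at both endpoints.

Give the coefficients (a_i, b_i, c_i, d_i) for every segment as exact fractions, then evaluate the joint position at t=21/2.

Δ: Δ0=-1, Δ1=1/3, Δ2=-1/3, Δ3=2, Δ4=4/3
row 1: diag=12, rhs=8; c'=1/4, d'=2/3
row 2: denom=12−3·1/4=45/4; d'=(-4−3·2/3)/(45/4)=-8/15
row 3: denom=10−3·4/15=46/5; d'=(14−3·-8/15)/(46/5)=39/23
row 4: denom=10−2·5/23=220/23; d'=(-4−2·39/23)/(220/23)=-17/22
back: M4=-17/22
back: M3=39/23−5/23·-17/22=41/22
back: M2=-8/15−4/15·41/22=-34/33
back: M1=2/3−1/4·-34/33=61/66
M: M0=0, M1=61/66, M2=-34/33, M3=41/22, M4=-17/22, M5=0
seg 0: a=-2, c=M0/2=0, d=(M1−M0)/(6·3)=61/1188, b=Δ0−h0·(2M0+M1)/6=-193/132
seg 1: a=-5, c=M1/2=61/132, d=(M2−M1)/(6·3)=-43/396, b=Δ1−h1·(2M1+M2)/6=-5/66
seg 2: a=-4, c=M2/2=-17/33, d=(M3−M2)/(6·3)=191/1188, b=Δ2−h2·(2M2+M3)/6=-31/132
seg 3: a=-5, c=M3/2=41/44, d=(M4−M3)/(6·2)=-29/132, b=Δ3−h3·(2M3+M4)/6=67/66
seg 4: a=-1, c=M4/2=-17/44, d=(M5−M4)/(6·3)=17/396, b=Δ4−h4·(2M4+M5)/6=139/66
t_q=21/2 → seg 3, τ=3/2; S=-5+67/66·τ+41/44·τ²+-29/132·τ³=-747/352

  seg 0: a=-2 b=-193/132 c=0 d=61/1188
  seg 1: a=-5 b=-5/66 c=61/132 d=-43/396
  seg 2: a=-4 b=-31/132 c=-17/33 d=191/1188
  seg 3: a=-5 b=67/66 c=41/44 d=-29/132
  seg 4: a=-1 b=139/66 c=-17/44 d=17/396
S(21/2) = -747/352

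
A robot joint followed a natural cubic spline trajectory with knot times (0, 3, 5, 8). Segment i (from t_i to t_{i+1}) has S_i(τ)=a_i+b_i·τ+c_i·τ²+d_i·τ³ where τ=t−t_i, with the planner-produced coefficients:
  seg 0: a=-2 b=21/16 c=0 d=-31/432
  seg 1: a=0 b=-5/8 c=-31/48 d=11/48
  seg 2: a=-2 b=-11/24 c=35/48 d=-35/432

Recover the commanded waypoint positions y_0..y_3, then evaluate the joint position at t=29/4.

y_0 = S_0(0) = a_0 = -2
y_1 = S_1(0) = a_1 = 0
y_2 = S_2(0) = a_2 = -2
y_3 = S_2(3) = 1
t_q=29/4 is in segment 2 (τ=9/4); S_2(τ)=-269/1024

y_0=-2 y_1=0 y_2=-2 y_3=1
S(29/4) = -269/1024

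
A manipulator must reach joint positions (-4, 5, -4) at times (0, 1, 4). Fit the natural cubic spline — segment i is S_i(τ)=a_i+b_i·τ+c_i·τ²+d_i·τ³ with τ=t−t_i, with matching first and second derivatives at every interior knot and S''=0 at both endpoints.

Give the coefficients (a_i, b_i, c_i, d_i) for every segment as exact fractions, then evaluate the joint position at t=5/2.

  seg 0: a=-4 b=21/2 c=0 d=-3/2
  seg 1: a=5 b=6 c=-9/2 d=1/2
S(5/2) = 89/16

Δ: Δ0=9, Δ1=-3
row 1: diag=8, rhs=-72; c'=3/8, d'=-9
back: M1=-9
M: M0=0, M1=-9, M2=0
seg 0: a=-4, c=M0/2=0, d=(M1−M0)/(6·1)=-3/2, b=Δ0−h0·(2M0+M1)/6=21/2
seg 1: a=5, c=M1/2=-9/2, d=(M2−M1)/(6·3)=1/2, b=Δ1−h1·(2M1+M2)/6=6
t_q=5/2 → seg 1, τ=3/2; S=5+6·τ+-9/2·τ²+1/2·τ³=89/16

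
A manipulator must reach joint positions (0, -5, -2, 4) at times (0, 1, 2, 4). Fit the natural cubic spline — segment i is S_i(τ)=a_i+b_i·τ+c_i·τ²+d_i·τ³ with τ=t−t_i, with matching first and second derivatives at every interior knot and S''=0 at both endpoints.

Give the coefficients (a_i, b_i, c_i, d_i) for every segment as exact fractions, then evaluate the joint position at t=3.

  seg 0: a=0 b=-163/23 c=0 d=48/23
  seg 1: a=-5 b=-19/23 c=144/23 d=-56/23
  seg 2: a=-2 b=101/23 c=-24/23 d=4/23
S(3) = 35/23

Δ: Δ0=-5, Δ1=3, Δ2=3
row 1: diag=4, rhs=48; c'=1/4, d'=12
row 2: denom=6−1·1/4=23/4; d'=(0−1·12)/(23/4)=-48/23
back: M2=-48/23
back: M1=12−1/4·-48/23=288/23
M: M0=0, M1=288/23, M2=-48/23, M3=0
seg 0: a=0, c=M0/2=0, d=(M1−M0)/(6·1)=48/23, b=Δ0−h0·(2M0+M1)/6=-163/23
seg 1: a=-5, c=M1/2=144/23, d=(M2−M1)/(6·1)=-56/23, b=Δ1−h1·(2M1+M2)/6=-19/23
seg 2: a=-2, c=M2/2=-24/23, d=(M3−M2)/(6·2)=4/23, b=Δ2−h2·(2M2+M3)/6=101/23
t_q=3 → seg 2, τ=1; S=-2+101/23·τ+-24/23·τ²+4/23·τ³=35/23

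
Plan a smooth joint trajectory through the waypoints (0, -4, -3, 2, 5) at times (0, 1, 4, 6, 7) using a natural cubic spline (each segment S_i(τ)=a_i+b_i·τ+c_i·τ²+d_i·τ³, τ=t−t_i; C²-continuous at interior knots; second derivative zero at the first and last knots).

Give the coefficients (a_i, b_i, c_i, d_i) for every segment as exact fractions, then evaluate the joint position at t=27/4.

  seg 0: a=0 b=-2674/591 c=0 d=310/591
  seg 1: a=-4 b=-1744/591 c=310/197 d=-283/1773
  seg 2: a=-3 b=1289/591 c=27/197 d=53/4728
  seg 3: a=2 b=3385/1182 c=161/788 d=-161/2364
S(27/4) = 213531/50432

Δ: Δ0=-4, Δ1=1/3, Δ2=5/2, Δ3=3
row 1: diag=8, rhs=26; c'=3/8, d'=13/4
row 2: denom=10−3·3/8=71/8; d'=(13−3·13/4)/(71/8)=26/71
row 3: denom=6−2·16/71=394/71; d'=(3−2·26/71)/(394/71)=161/394
back: M3=161/394
back: M2=26/71−16/71·161/394=54/197
back: M1=13/4−3/8·54/197=620/197
M: M0=0, M1=620/197, M2=54/197, M3=161/394, M4=0
seg 0: a=0, c=M0/2=0, d=(M1−M0)/(6·1)=310/591, b=Δ0−h0·(2M0+M1)/6=-2674/591
seg 1: a=-4, c=M1/2=310/197, d=(M2−M1)/(6·3)=-283/1773, b=Δ1−h1·(2M1+M2)/6=-1744/591
seg 2: a=-3, c=M2/2=27/197, d=(M3−M2)/(6·2)=53/4728, b=Δ2−h2·(2M2+M3)/6=1289/591
seg 3: a=2, c=M3/2=161/788, d=(M4−M3)/(6·1)=-161/2364, b=Δ3−h3·(2M3+M4)/6=3385/1182
t_q=27/4 → seg 3, τ=3/4; S=2+3385/1182·τ+161/788·τ²+-161/2364·τ³=213531/50432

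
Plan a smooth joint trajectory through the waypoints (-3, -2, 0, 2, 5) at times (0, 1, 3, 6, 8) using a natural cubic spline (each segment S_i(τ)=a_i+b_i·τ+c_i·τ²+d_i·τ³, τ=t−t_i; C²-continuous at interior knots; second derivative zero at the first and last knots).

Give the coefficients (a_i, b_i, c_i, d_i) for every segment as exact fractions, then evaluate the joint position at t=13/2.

  seg 0: a=-3 b=1483/1518 c=0 d=35/1518
  seg 1: a=-2 b=794/759 c=35/506 d=-35/759
  seg 2: a=0 b=584/759 c=-105/506 d=263/4554
  seg 3: a=2 b=1645/1518 c=79/253 d=-79/1518
S(13/2) = 10579/4048

Δ: Δ0=1, Δ1=1, Δ2=2/3, Δ3=3/2
row 1: diag=6, rhs=0; c'=1/3, d'=0
row 2: denom=10−2·1/3=28/3; d'=(-2−2·0)/(28/3)=-3/14
row 3: denom=10−3·9/28=253/28; d'=(5−3·-3/14)/(253/28)=158/253
back: M3=158/253
back: M2=-3/14−9/28·158/253=-105/253
back: M1=0−1/3·-105/253=35/253
M: M0=0, M1=35/253, M2=-105/253, M3=158/253, M4=0
seg 0: a=-3, c=M0/2=0, d=(M1−M0)/(6·1)=35/1518, b=Δ0−h0·(2M0+M1)/6=1483/1518
seg 1: a=-2, c=M1/2=35/506, d=(M2−M1)/(6·2)=-35/759, b=Δ1−h1·(2M1+M2)/6=794/759
seg 2: a=0, c=M2/2=-105/506, d=(M3−M2)/(6·3)=263/4554, b=Δ2−h2·(2M2+M3)/6=584/759
seg 3: a=2, c=M3/2=79/253, d=(M4−M3)/(6·2)=-79/1518, b=Δ3−h3·(2M3+M4)/6=1645/1518
t_q=13/2 → seg 3, τ=1/2; S=2+1645/1518·τ+79/253·τ²+-79/1518·τ³=10579/4048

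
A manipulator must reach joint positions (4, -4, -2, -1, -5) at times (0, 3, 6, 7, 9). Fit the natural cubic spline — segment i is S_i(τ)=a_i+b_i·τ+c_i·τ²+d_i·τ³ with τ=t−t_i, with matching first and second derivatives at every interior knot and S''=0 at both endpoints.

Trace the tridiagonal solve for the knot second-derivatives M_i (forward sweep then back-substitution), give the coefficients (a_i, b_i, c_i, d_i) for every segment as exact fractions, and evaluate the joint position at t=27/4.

  seg 0: a=4 b=-7/2 c=0 d=5/54
  seg 1: a=-4 b=-1 c=5/6 d=-5/54
  seg 2: a=-2 b=3/2 c=0 d=-1/2
  seg 3: a=-1 b=0 c=-3/2 d=1/4
S(27/4) = -139/128

Δ: Δ0=-8/3, Δ1=2/3, Δ2=1, Δ3=-2
row 1: diag=12, rhs=20; c'=1/4, d'=5/3
row 2: denom=8−3·1/4=29/4; d'=(2−3·5/3)/(29/4)=-12/29
row 3: denom=6−1·4/29=170/29; d'=(-18−1·-12/29)/(170/29)=-3
back: M3=-3
back: M2=-12/29−4/29·-3=0
back: M1=5/3−1/4·0=5/3
M: M0=0, M1=5/3, M2=0, M3=-3, M4=0
seg 0: a=4, c=M0/2=0, d=(M1−M0)/(6·3)=5/54, b=Δ0−h0·(2M0+M1)/6=-7/2
seg 1: a=-4, c=M1/2=5/6, d=(M2−M1)/(6·3)=-5/54, b=Δ1−h1·(2M1+M2)/6=-1
seg 2: a=-2, c=M2/2=0, d=(M3−M2)/(6·1)=-1/2, b=Δ2−h2·(2M2+M3)/6=3/2
seg 3: a=-1, c=M3/2=-3/2, d=(M4−M3)/(6·2)=1/4, b=Δ3−h3·(2M3+M4)/6=0
t_q=27/4 → seg 2, τ=3/4; S=-2+3/2·τ+0·τ²+-1/2·τ³=-139/128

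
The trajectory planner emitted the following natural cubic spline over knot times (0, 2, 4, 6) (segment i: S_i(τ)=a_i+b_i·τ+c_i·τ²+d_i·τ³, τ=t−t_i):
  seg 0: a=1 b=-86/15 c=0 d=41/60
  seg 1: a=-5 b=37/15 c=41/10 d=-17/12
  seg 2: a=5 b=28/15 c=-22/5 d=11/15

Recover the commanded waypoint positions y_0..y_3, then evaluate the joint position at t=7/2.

y_0=1 y_1=-5 y_2=5 y_3=-3
S(7/2) = 503/160

y_0 = S_0(0) = a_0 = 1
y_1 = S_1(0) = a_1 = -5
y_2 = S_2(0) = a_2 = 5
y_3 = S_2(2) = -3
t_q=7/2 is in segment 1 (τ=3/2); S_1(τ)=503/160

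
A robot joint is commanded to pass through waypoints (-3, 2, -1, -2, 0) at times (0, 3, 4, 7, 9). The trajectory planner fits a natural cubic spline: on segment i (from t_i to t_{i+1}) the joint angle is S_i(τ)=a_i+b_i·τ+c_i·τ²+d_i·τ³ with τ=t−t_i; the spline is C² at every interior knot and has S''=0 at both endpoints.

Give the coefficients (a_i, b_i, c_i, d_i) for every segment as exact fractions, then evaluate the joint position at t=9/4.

  seg 0: a=-3 b=332/93 c=0 d=-59/279
  seg 1: a=2 b=-199/93 c=-59/31 d=97/93
  seg 2: a=-1 b=-262/93 c=38/31 d=-37/279
  seg 3: a=-2 b=89/93 c=1/31 d=-1/186
S(9/4) = 5205/1984

Δ: Δ0=5/3, Δ1=-3, Δ2=-1/3, Δ3=1
row 1: diag=8, rhs=-28; c'=1/8, d'=-7/2
row 2: denom=8−1·1/8=63/8; d'=(16−1·-7/2)/(63/8)=52/21
row 3: denom=10−3·8/21=62/7; d'=(8−3·52/21)/(62/7)=2/31
back: M3=2/31
back: M2=52/21−8/21·2/31=76/31
back: M1=-7/2−1/8·76/31=-118/31
M: M0=0, M1=-118/31, M2=76/31, M3=2/31, M4=0
seg 0: a=-3, c=M0/2=0, d=(M1−M0)/(6·3)=-59/279, b=Δ0−h0·(2M0+M1)/6=332/93
seg 1: a=2, c=M1/2=-59/31, d=(M2−M1)/(6·1)=97/93, b=Δ1−h1·(2M1+M2)/6=-199/93
seg 2: a=-1, c=M2/2=38/31, d=(M3−M2)/(6·3)=-37/279, b=Δ2−h2·(2M2+M3)/6=-262/93
seg 3: a=-2, c=M3/2=1/31, d=(M4−M3)/(6·2)=-1/186, b=Δ3−h3·(2M3+M4)/6=89/93
t_q=9/4 → seg 0, τ=9/4; S=-3+332/93·τ+0·τ²+-59/279·τ³=5205/1984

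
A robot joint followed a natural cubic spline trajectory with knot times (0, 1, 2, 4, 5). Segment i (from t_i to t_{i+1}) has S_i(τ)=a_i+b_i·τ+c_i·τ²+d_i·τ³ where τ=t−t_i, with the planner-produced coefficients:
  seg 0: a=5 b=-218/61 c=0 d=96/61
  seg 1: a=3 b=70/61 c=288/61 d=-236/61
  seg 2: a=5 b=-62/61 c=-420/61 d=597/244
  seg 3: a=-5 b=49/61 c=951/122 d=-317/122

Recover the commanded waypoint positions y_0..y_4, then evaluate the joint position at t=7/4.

y_0 = S_0(0) = a_0 = 5
y_1 = S_1(0) = a_1 = 3
y_2 = S_2(0) = a_2 = 5
y_3 = S_3(0) = a_3 = -5
y_4 = S_3(1) = 1
t_q=7/4 is in segment 1 (τ=3/4); S_1(τ)=4767/976

y_0=5 y_1=3 y_2=5 y_3=-5 y_4=1
S(7/4) = 4767/976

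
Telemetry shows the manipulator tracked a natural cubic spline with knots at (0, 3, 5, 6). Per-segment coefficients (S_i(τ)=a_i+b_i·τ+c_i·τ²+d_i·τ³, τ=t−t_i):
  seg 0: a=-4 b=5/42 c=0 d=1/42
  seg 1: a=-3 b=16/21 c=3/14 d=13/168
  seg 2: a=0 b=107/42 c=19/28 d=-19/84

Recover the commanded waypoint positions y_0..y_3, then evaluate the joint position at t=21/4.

y_0=-4 y_1=-3 y_2=0 y_3=3
S(21/4) = 173/256

y_0 = S_0(0) = a_0 = -4
y_1 = S_1(0) = a_1 = -3
y_2 = S_2(0) = a_2 = 0
y_3 = S_2(1) = 3
t_q=21/4 is in segment 2 (τ=1/4); S_2(τ)=173/256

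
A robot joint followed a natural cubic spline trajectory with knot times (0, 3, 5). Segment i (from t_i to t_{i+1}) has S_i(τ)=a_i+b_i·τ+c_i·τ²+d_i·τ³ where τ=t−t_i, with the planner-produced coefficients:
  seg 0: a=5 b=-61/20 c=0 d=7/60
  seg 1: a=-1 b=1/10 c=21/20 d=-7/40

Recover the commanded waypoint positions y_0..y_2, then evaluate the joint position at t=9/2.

y_0 = S_0(0) = a_0 = 5
y_1 = S_1(0) = a_1 = -1
y_2 = S_1(2) = 2
t_q=9/2 is in segment 1 (τ=3/2); S_1(τ)=59/64

y_0=5 y_1=-1 y_2=2
S(9/2) = 59/64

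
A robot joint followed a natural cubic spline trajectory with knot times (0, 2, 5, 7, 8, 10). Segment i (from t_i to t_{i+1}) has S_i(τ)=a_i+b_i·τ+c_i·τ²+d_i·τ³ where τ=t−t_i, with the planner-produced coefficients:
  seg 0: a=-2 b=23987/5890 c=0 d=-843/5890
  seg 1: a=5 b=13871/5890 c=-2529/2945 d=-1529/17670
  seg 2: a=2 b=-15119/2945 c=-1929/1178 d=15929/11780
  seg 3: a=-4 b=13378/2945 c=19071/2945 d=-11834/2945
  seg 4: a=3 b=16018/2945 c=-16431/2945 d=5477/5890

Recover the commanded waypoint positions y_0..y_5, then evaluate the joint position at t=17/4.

y_0 = S_0(0) = a_0 = -2
y_1 = S_1(0) = a_1 = 5
y_2 = S_2(0) = a_2 = 2
y_3 = S_3(0) = a_3 = -4
y_4 = S_4(0) = a_4 = 3
y_5 = S_4(2) = -1
t_q=17/4 is in segment 1 (τ=9/4); S_1(τ)=374377/75392

y_0=-2 y_1=5 y_2=2 y_3=-4 y_4=3 y_5=-1
S(17/4) = 374377/75392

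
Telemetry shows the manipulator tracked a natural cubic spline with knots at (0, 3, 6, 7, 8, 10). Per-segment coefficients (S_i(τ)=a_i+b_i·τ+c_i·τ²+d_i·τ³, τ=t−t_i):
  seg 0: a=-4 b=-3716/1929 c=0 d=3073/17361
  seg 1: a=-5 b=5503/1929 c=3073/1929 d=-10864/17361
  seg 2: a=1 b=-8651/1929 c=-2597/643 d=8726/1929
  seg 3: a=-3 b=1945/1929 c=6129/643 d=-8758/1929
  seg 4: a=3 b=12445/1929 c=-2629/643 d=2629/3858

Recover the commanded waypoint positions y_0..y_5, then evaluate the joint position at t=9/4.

y_0=-4 y_1=-5 y_2=1 y_3=-3 y_4=3 y_5=5
S(9/4) = -260005/41152

y_0 = S_0(0) = a_0 = -4
y_1 = S_1(0) = a_1 = -5
y_2 = S_2(0) = a_2 = 1
y_3 = S_3(0) = a_3 = -3
y_4 = S_4(0) = a_4 = 3
y_5 = S_4(2) = 5
t_q=9/4 is in segment 0 (τ=9/4); S_0(τ)=-260005/41152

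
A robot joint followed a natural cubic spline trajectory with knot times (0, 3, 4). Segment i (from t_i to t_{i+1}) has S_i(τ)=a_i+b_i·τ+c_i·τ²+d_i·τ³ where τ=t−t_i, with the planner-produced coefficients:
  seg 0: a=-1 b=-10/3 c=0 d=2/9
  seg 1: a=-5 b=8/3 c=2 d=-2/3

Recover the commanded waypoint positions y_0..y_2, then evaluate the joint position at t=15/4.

y_0 = S_0(0) = a_0 = -1
y_1 = S_1(0) = a_1 = -5
y_2 = S_1(1) = -1
t_q=15/4 is in segment 1 (τ=3/4); S_1(τ)=-69/32

y_0=-1 y_1=-5 y_2=-1
S(15/4) = -69/32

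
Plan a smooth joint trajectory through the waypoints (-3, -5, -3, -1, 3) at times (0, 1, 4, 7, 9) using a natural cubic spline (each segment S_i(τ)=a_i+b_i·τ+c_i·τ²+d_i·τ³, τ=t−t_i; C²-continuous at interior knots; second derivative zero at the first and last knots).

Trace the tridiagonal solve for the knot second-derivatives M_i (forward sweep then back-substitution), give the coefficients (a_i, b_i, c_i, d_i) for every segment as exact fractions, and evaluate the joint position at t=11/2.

Δ: Δ0=-2, Δ1=2/3, Δ2=2/3, Δ3=2
row 1: diag=8, rhs=16; c'=3/8, d'=2
row 2: denom=12−3·3/8=87/8; d'=(0−3·2)/(87/8)=-16/29
row 3: denom=10−3·8/29=266/29; d'=(8−3·-16/29)/(266/29)=20/19
back: M3=20/19
back: M2=-16/29−8/29·20/19=-16/19
back: M1=2−3/8·-16/19=44/19
M: M0=0, M1=44/19, M2=-16/19, M3=20/19, M4=0
seg 0: a=-3, c=M0/2=0, d=(M1−M0)/(6·1)=22/57, b=Δ0−h0·(2M0+M1)/6=-136/57
seg 1: a=-5, c=M1/2=22/19, d=(M2−M1)/(6·3)=-10/57, b=Δ1−h1·(2M1+M2)/6=-70/57
seg 2: a=-3, c=M2/2=-8/19, d=(M3−M2)/(6·3)=2/19, b=Δ2−h2·(2M2+M3)/6=56/57
seg 3: a=-1, c=M3/2=10/19, d=(M4−M3)/(6·2)=-5/57, b=Δ3−h3·(2M3+M4)/6=74/57
t_q=11/2 → seg 2, τ=3/2; S=-3+56/57·τ+-8/19·τ²+2/19·τ³=-161/76

  seg 0: a=-3 b=-136/57 c=0 d=22/57
  seg 1: a=-5 b=-70/57 c=22/19 d=-10/57
  seg 2: a=-3 b=56/57 c=-8/19 d=2/19
  seg 3: a=-1 b=74/57 c=10/19 d=-5/57
S(11/2) = -161/76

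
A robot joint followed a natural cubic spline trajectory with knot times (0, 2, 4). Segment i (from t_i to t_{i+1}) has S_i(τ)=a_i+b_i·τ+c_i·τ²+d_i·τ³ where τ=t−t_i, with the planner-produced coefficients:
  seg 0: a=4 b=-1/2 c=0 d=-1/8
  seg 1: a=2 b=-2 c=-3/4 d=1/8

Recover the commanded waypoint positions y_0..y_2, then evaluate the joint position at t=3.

y_0=4 y_1=2 y_2=-4
S(3) = -5/8

y_0 = S_0(0) = a_0 = 4
y_1 = S_1(0) = a_1 = 2
y_2 = S_1(2) = -4
t_q=3 is in segment 1 (τ=1); S_1(τ)=-5/8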